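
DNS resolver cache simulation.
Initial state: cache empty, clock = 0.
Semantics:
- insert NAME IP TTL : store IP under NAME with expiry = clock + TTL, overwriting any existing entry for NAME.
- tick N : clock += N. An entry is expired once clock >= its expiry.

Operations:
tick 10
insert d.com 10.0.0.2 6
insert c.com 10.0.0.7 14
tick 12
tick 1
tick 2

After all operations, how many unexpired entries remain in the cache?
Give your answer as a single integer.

Answer: 0

Derivation:
Op 1: tick 10 -> clock=10.
Op 2: insert d.com -> 10.0.0.2 (expiry=10+6=16). clock=10
Op 3: insert c.com -> 10.0.0.7 (expiry=10+14=24). clock=10
Op 4: tick 12 -> clock=22. purged={d.com}
Op 5: tick 1 -> clock=23.
Op 6: tick 2 -> clock=25. purged={c.com}
Final cache (unexpired): {} -> size=0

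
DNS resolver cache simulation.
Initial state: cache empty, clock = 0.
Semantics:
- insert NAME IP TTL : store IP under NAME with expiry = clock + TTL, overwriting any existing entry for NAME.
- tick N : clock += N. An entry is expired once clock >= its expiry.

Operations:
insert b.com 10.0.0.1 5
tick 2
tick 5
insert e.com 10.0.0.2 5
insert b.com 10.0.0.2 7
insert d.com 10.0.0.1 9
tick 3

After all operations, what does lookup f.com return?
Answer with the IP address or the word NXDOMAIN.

Op 1: insert b.com -> 10.0.0.1 (expiry=0+5=5). clock=0
Op 2: tick 2 -> clock=2.
Op 3: tick 5 -> clock=7. purged={b.com}
Op 4: insert e.com -> 10.0.0.2 (expiry=7+5=12). clock=7
Op 5: insert b.com -> 10.0.0.2 (expiry=7+7=14). clock=7
Op 6: insert d.com -> 10.0.0.1 (expiry=7+9=16). clock=7
Op 7: tick 3 -> clock=10.
lookup f.com: not in cache (expired or never inserted)

Answer: NXDOMAIN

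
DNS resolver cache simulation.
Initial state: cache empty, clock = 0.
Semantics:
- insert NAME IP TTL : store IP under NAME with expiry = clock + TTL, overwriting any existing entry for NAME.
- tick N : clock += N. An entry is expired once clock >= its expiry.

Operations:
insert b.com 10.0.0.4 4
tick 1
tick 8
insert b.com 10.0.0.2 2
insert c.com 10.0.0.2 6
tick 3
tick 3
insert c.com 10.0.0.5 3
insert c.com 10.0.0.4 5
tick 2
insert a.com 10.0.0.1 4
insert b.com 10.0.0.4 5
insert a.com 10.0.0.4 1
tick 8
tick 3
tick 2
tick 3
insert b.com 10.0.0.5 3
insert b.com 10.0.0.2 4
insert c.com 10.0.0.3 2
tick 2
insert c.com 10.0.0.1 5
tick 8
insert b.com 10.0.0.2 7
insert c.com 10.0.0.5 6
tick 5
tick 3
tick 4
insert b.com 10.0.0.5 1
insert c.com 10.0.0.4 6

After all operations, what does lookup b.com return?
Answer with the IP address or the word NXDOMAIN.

Answer: 10.0.0.5

Derivation:
Op 1: insert b.com -> 10.0.0.4 (expiry=0+4=4). clock=0
Op 2: tick 1 -> clock=1.
Op 3: tick 8 -> clock=9. purged={b.com}
Op 4: insert b.com -> 10.0.0.2 (expiry=9+2=11). clock=9
Op 5: insert c.com -> 10.0.0.2 (expiry=9+6=15). clock=9
Op 6: tick 3 -> clock=12. purged={b.com}
Op 7: tick 3 -> clock=15. purged={c.com}
Op 8: insert c.com -> 10.0.0.5 (expiry=15+3=18). clock=15
Op 9: insert c.com -> 10.0.0.4 (expiry=15+5=20). clock=15
Op 10: tick 2 -> clock=17.
Op 11: insert a.com -> 10.0.0.1 (expiry=17+4=21). clock=17
Op 12: insert b.com -> 10.0.0.4 (expiry=17+5=22). clock=17
Op 13: insert a.com -> 10.0.0.4 (expiry=17+1=18). clock=17
Op 14: tick 8 -> clock=25. purged={a.com,b.com,c.com}
Op 15: tick 3 -> clock=28.
Op 16: tick 2 -> clock=30.
Op 17: tick 3 -> clock=33.
Op 18: insert b.com -> 10.0.0.5 (expiry=33+3=36). clock=33
Op 19: insert b.com -> 10.0.0.2 (expiry=33+4=37). clock=33
Op 20: insert c.com -> 10.0.0.3 (expiry=33+2=35). clock=33
Op 21: tick 2 -> clock=35. purged={c.com}
Op 22: insert c.com -> 10.0.0.1 (expiry=35+5=40). clock=35
Op 23: tick 8 -> clock=43. purged={b.com,c.com}
Op 24: insert b.com -> 10.0.0.2 (expiry=43+7=50). clock=43
Op 25: insert c.com -> 10.0.0.5 (expiry=43+6=49). clock=43
Op 26: tick 5 -> clock=48.
Op 27: tick 3 -> clock=51. purged={b.com,c.com}
Op 28: tick 4 -> clock=55.
Op 29: insert b.com -> 10.0.0.5 (expiry=55+1=56). clock=55
Op 30: insert c.com -> 10.0.0.4 (expiry=55+6=61). clock=55
lookup b.com: present, ip=10.0.0.5 expiry=56 > clock=55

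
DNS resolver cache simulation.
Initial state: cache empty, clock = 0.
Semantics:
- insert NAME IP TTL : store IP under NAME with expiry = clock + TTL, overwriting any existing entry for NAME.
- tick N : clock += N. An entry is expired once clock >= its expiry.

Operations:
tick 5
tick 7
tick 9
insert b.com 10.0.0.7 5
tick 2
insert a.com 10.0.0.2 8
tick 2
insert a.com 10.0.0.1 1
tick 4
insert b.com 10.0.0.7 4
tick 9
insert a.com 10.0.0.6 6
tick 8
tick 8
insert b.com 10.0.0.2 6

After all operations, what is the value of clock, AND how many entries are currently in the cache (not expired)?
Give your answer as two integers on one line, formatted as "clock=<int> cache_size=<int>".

Answer: clock=54 cache_size=1

Derivation:
Op 1: tick 5 -> clock=5.
Op 2: tick 7 -> clock=12.
Op 3: tick 9 -> clock=21.
Op 4: insert b.com -> 10.0.0.7 (expiry=21+5=26). clock=21
Op 5: tick 2 -> clock=23.
Op 6: insert a.com -> 10.0.0.2 (expiry=23+8=31). clock=23
Op 7: tick 2 -> clock=25.
Op 8: insert a.com -> 10.0.0.1 (expiry=25+1=26). clock=25
Op 9: tick 4 -> clock=29. purged={a.com,b.com}
Op 10: insert b.com -> 10.0.0.7 (expiry=29+4=33). clock=29
Op 11: tick 9 -> clock=38. purged={b.com}
Op 12: insert a.com -> 10.0.0.6 (expiry=38+6=44). clock=38
Op 13: tick 8 -> clock=46. purged={a.com}
Op 14: tick 8 -> clock=54.
Op 15: insert b.com -> 10.0.0.2 (expiry=54+6=60). clock=54
Final clock = 54
Final cache (unexpired): {b.com} -> size=1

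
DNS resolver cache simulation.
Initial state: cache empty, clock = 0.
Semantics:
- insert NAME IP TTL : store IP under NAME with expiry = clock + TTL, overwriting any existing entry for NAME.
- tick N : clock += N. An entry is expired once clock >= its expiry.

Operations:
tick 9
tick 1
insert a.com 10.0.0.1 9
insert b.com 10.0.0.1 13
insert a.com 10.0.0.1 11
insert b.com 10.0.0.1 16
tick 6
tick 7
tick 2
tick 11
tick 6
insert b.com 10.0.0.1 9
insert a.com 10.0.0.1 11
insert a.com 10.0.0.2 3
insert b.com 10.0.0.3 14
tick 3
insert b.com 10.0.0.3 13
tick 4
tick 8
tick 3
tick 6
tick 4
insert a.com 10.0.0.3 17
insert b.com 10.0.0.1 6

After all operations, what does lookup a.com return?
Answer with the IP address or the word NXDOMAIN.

Op 1: tick 9 -> clock=9.
Op 2: tick 1 -> clock=10.
Op 3: insert a.com -> 10.0.0.1 (expiry=10+9=19). clock=10
Op 4: insert b.com -> 10.0.0.1 (expiry=10+13=23). clock=10
Op 5: insert a.com -> 10.0.0.1 (expiry=10+11=21). clock=10
Op 6: insert b.com -> 10.0.0.1 (expiry=10+16=26). clock=10
Op 7: tick 6 -> clock=16.
Op 8: tick 7 -> clock=23. purged={a.com}
Op 9: tick 2 -> clock=25.
Op 10: tick 11 -> clock=36. purged={b.com}
Op 11: tick 6 -> clock=42.
Op 12: insert b.com -> 10.0.0.1 (expiry=42+9=51). clock=42
Op 13: insert a.com -> 10.0.0.1 (expiry=42+11=53). clock=42
Op 14: insert a.com -> 10.0.0.2 (expiry=42+3=45). clock=42
Op 15: insert b.com -> 10.0.0.3 (expiry=42+14=56). clock=42
Op 16: tick 3 -> clock=45. purged={a.com}
Op 17: insert b.com -> 10.0.0.3 (expiry=45+13=58). clock=45
Op 18: tick 4 -> clock=49.
Op 19: tick 8 -> clock=57.
Op 20: tick 3 -> clock=60. purged={b.com}
Op 21: tick 6 -> clock=66.
Op 22: tick 4 -> clock=70.
Op 23: insert a.com -> 10.0.0.3 (expiry=70+17=87). clock=70
Op 24: insert b.com -> 10.0.0.1 (expiry=70+6=76). clock=70
lookup a.com: present, ip=10.0.0.3 expiry=87 > clock=70

Answer: 10.0.0.3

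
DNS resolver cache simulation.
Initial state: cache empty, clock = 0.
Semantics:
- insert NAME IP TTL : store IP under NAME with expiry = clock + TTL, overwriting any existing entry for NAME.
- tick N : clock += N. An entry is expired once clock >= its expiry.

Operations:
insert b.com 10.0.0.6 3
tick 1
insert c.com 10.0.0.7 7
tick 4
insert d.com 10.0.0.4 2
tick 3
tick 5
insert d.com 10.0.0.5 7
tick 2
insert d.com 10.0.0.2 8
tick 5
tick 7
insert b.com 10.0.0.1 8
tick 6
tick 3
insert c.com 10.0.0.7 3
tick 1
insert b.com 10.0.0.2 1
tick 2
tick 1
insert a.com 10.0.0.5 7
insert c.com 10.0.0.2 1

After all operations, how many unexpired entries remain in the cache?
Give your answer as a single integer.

Op 1: insert b.com -> 10.0.0.6 (expiry=0+3=3). clock=0
Op 2: tick 1 -> clock=1.
Op 3: insert c.com -> 10.0.0.7 (expiry=1+7=8). clock=1
Op 4: tick 4 -> clock=5. purged={b.com}
Op 5: insert d.com -> 10.0.0.4 (expiry=5+2=7). clock=5
Op 6: tick 3 -> clock=8. purged={c.com,d.com}
Op 7: tick 5 -> clock=13.
Op 8: insert d.com -> 10.0.0.5 (expiry=13+7=20). clock=13
Op 9: tick 2 -> clock=15.
Op 10: insert d.com -> 10.0.0.2 (expiry=15+8=23). clock=15
Op 11: tick 5 -> clock=20.
Op 12: tick 7 -> clock=27. purged={d.com}
Op 13: insert b.com -> 10.0.0.1 (expiry=27+8=35). clock=27
Op 14: tick 6 -> clock=33.
Op 15: tick 3 -> clock=36. purged={b.com}
Op 16: insert c.com -> 10.0.0.7 (expiry=36+3=39). clock=36
Op 17: tick 1 -> clock=37.
Op 18: insert b.com -> 10.0.0.2 (expiry=37+1=38). clock=37
Op 19: tick 2 -> clock=39. purged={b.com,c.com}
Op 20: tick 1 -> clock=40.
Op 21: insert a.com -> 10.0.0.5 (expiry=40+7=47). clock=40
Op 22: insert c.com -> 10.0.0.2 (expiry=40+1=41). clock=40
Final cache (unexpired): {a.com,c.com} -> size=2

Answer: 2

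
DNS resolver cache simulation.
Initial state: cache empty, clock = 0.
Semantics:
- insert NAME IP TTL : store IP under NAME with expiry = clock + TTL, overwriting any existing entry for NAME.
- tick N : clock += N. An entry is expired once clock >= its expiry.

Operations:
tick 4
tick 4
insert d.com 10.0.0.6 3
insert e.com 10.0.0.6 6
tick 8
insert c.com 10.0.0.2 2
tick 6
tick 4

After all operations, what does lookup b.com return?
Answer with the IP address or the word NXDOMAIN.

Answer: NXDOMAIN

Derivation:
Op 1: tick 4 -> clock=4.
Op 2: tick 4 -> clock=8.
Op 3: insert d.com -> 10.0.0.6 (expiry=8+3=11). clock=8
Op 4: insert e.com -> 10.0.0.6 (expiry=8+6=14). clock=8
Op 5: tick 8 -> clock=16. purged={d.com,e.com}
Op 6: insert c.com -> 10.0.0.2 (expiry=16+2=18). clock=16
Op 7: tick 6 -> clock=22. purged={c.com}
Op 8: tick 4 -> clock=26.
lookup b.com: not in cache (expired or never inserted)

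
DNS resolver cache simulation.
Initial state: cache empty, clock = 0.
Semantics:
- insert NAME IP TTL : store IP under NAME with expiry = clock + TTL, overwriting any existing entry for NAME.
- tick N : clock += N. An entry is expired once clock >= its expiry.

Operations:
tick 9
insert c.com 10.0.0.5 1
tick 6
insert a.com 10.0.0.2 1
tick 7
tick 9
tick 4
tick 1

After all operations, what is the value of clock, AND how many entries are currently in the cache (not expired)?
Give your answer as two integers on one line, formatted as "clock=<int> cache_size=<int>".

Answer: clock=36 cache_size=0

Derivation:
Op 1: tick 9 -> clock=9.
Op 2: insert c.com -> 10.0.0.5 (expiry=9+1=10). clock=9
Op 3: tick 6 -> clock=15. purged={c.com}
Op 4: insert a.com -> 10.0.0.2 (expiry=15+1=16). clock=15
Op 5: tick 7 -> clock=22. purged={a.com}
Op 6: tick 9 -> clock=31.
Op 7: tick 4 -> clock=35.
Op 8: tick 1 -> clock=36.
Final clock = 36
Final cache (unexpired): {} -> size=0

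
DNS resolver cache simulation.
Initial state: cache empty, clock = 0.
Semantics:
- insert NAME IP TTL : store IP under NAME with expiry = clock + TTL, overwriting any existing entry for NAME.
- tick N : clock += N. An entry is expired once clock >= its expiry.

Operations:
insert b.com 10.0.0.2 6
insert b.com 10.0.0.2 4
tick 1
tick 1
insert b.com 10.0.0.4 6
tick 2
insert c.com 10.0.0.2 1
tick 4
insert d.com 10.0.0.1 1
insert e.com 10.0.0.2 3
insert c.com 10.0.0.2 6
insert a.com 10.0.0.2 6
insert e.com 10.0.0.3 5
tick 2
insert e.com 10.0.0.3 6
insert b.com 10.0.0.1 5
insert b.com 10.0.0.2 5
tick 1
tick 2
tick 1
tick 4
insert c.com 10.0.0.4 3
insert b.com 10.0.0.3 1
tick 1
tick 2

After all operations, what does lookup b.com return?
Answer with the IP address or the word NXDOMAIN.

Answer: NXDOMAIN

Derivation:
Op 1: insert b.com -> 10.0.0.2 (expiry=0+6=6). clock=0
Op 2: insert b.com -> 10.0.0.2 (expiry=0+4=4). clock=0
Op 3: tick 1 -> clock=1.
Op 4: tick 1 -> clock=2.
Op 5: insert b.com -> 10.0.0.4 (expiry=2+6=8). clock=2
Op 6: tick 2 -> clock=4.
Op 7: insert c.com -> 10.0.0.2 (expiry=4+1=5). clock=4
Op 8: tick 4 -> clock=8. purged={b.com,c.com}
Op 9: insert d.com -> 10.0.0.1 (expiry=8+1=9). clock=8
Op 10: insert e.com -> 10.0.0.2 (expiry=8+3=11). clock=8
Op 11: insert c.com -> 10.0.0.2 (expiry=8+6=14). clock=8
Op 12: insert a.com -> 10.0.0.2 (expiry=8+6=14). clock=8
Op 13: insert e.com -> 10.0.0.3 (expiry=8+5=13). clock=8
Op 14: tick 2 -> clock=10. purged={d.com}
Op 15: insert e.com -> 10.0.0.3 (expiry=10+6=16). clock=10
Op 16: insert b.com -> 10.0.0.1 (expiry=10+5=15). clock=10
Op 17: insert b.com -> 10.0.0.2 (expiry=10+5=15). clock=10
Op 18: tick 1 -> clock=11.
Op 19: tick 2 -> clock=13.
Op 20: tick 1 -> clock=14. purged={a.com,c.com}
Op 21: tick 4 -> clock=18. purged={b.com,e.com}
Op 22: insert c.com -> 10.0.0.4 (expiry=18+3=21). clock=18
Op 23: insert b.com -> 10.0.0.3 (expiry=18+1=19). clock=18
Op 24: tick 1 -> clock=19. purged={b.com}
Op 25: tick 2 -> clock=21. purged={c.com}
lookup b.com: not in cache (expired or never inserted)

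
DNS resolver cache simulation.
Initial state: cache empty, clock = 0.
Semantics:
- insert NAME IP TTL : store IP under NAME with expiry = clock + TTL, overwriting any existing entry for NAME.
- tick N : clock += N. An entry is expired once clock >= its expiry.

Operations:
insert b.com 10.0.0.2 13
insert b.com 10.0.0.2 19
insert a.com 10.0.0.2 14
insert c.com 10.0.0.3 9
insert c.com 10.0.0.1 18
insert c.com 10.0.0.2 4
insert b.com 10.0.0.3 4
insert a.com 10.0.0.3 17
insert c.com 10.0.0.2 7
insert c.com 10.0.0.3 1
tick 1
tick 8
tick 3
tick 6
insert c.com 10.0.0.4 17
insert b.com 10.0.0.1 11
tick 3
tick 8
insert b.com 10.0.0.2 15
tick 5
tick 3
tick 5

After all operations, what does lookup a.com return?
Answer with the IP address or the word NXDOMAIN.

Answer: NXDOMAIN

Derivation:
Op 1: insert b.com -> 10.0.0.2 (expiry=0+13=13). clock=0
Op 2: insert b.com -> 10.0.0.2 (expiry=0+19=19). clock=0
Op 3: insert a.com -> 10.0.0.2 (expiry=0+14=14). clock=0
Op 4: insert c.com -> 10.0.0.3 (expiry=0+9=9). clock=0
Op 5: insert c.com -> 10.0.0.1 (expiry=0+18=18). clock=0
Op 6: insert c.com -> 10.0.0.2 (expiry=0+4=4). clock=0
Op 7: insert b.com -> 10.0.0.3 (expiry=0+4=4). clock=0
Op 8: insert a.com -> 10.0.0.3 (expiry=0+17=17). clock=0
Op 9: insert c.com -> 10.0.0.2 (expiry=0+7=7). clock=0
Op 10: insert c.com -> 10.0.0.3 (expiry=0+1=1). clock=0
Op 11: tick 1 -> clock=1. purged={c.com}
Op 12: tick 8 -> clock=9. purged={b.com}
Op 13: tick 3 -> clock=12.
Op 14: tick 6 -> clock=18. purged={a.com}
Op 15: insert c.com -> 10.0.0.4 (expiry=18+17=35). clock=18
Op 16: insert b.com -> 10.0.0.1 (expiry=18+11=29). clock=18
Op 17: tick 3 -> clock=21.
Op 18: tick 8 -> clock=29. purged={b.com}
Op 19: insert b.com -> 10.0.0.2 (expiry=29+15=44). clock=29
Op 20: tick 5 -> clock=34.
Op 21: tick 3 -> clock=37. purged={c.com}
Op 22: tick 5 -> clock=42.
lookup a.com: not in cache (expired or never inserted)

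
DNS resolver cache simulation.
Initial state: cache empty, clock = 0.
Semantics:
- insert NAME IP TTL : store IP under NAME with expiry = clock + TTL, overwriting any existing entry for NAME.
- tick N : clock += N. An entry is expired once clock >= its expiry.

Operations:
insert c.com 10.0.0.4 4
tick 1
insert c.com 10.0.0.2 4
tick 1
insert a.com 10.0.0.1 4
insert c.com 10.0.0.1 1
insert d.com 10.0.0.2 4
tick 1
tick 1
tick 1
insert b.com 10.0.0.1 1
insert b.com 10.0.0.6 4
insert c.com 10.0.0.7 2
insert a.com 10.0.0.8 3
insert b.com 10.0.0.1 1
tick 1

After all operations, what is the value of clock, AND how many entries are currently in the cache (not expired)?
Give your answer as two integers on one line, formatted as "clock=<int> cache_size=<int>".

Op 1: insert c.com -> 10.0.0.4 (expiry=0+4=4). clock=0
Op 2: tick 1 -> clock=1.
Op 3: insert c.com -> 10.0.0.2 (expiry=1+4=5). clock=1
Op 4: tick 1 -> clock=2.
Op 5: insert a.com -> 10.0.0.1 (expiry=2+4=6). clock=2
Op 6: insert c.com -> 10.0.0.1 (expiry=2+1=3). clock=2
Op 7: insert d.com -> 10.0.0.2 (expiry=2+4=6). clock=2
Op 8: tick 1 -> clock=3. purged={c.com}
Op 9: tick 1 -> clock=4.
Op 10: tick 1 -> clock=5.
Op 11: insert b.com -> 10.0.0.1 (expiry=5+1=6). clock=5
Op 12: insert b.com -> 10.0.0.6 (expiry=5+4=9). clock=5
Op 13: insert c.com -> 10.0.0.7 (expiry=5+2=7). clock=5
Op 14: insert a.com -> 10.0.0.8 (expiry=5+3=8). clock=5
Op 15: insert b.com -> 10.0.0.1 (expiry=5+1=6). clock=5
Op 16: tick 1 -> clock=6. purged={b.com,d.com}
Final clock = 6
Final cache (unexpired): {a.com,c.com} -> size=2

Answer: clock=6 cache_size=2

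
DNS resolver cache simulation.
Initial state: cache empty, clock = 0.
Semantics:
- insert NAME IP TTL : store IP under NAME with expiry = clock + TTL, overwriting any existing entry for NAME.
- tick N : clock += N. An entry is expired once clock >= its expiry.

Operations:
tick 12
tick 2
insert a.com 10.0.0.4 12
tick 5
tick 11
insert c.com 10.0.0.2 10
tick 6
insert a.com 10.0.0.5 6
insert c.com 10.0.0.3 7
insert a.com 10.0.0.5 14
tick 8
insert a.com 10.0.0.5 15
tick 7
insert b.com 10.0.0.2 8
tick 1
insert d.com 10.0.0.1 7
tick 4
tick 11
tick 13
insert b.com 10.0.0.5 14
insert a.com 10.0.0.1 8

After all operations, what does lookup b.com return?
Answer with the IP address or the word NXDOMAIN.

Answer: 10.0.0.5

Derivation:
Op 1: tick 12 -> clock=12.
Op 2: tick 2 -> clock=14.
Op 3: insert a.com -> 10.0.0.4 (expiry=14+12=26). clock=14
Op 4: tick 5 -> clock=19.
Op 5: tick 11 -> clock=30. purged={a.com}
Op 6: insert c.com -> 10.0.0.2 (expiry=30+10=40). clock=30
Op 7: tick 6 -> clock=36.
Op 8: insert a.com -> 10.0.0.5 (expiry=36+6=42). clock=36
Op 9: insert c.com -> 10.0.0.3 (expiry=36+7=43). clock=36
Op 10: insert a.com -> 10.0.0.5 (expiry=36+14=50). clock=36
Op 11: tick 8 -> clock=44. purged={c.com}
Op 12: insert a.com -> 10.0.0.5 (expiry=44+15=59). clock=44
Op 13: tick 7 -> clock=51.
Op 14: insert b.com -> 10.0.0.2 (expiry=51+8=59). clock=51
Op 15: tick 1 -> clock=52.
Op 16: insert d.com -> 10.0.0.1 (expiry=52+7=59). clock=52
Op 17: tick 4 -> clock=56.
Op 18: tick 11 -> clock=67. purged={a.com,b.com,d.com}
Op 19: tick 13 -> clock=80.
Op 20: insert b.com -> 10.0.0.5 (expiry=80+14=94). clock=80
Op 21: insert a.com -> 10.0.0.1 (expiry=80+8=88). clock=80
lookup b.com: present, ip=10.0.0.5 expiry=94 > clock=80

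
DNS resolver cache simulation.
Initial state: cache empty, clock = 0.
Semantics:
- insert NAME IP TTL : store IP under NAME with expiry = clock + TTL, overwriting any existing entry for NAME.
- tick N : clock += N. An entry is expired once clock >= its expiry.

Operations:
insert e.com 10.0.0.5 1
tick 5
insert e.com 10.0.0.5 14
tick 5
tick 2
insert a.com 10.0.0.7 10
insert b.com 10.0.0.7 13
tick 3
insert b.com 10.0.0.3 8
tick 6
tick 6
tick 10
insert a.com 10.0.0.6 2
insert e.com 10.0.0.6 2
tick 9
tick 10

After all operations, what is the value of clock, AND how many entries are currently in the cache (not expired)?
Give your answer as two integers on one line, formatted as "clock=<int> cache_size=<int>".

Op 1: insert e.com -> 10.0.0.5 (expiry=0+1=1). clock=0
Op 2: tick 5 -> clock=5. purged={e.com}
Op 3: insert e.com -> 10.0.0.5 (expiry=5+14=19). clock=5
Op 4: tick 5 -> clock=10.
Op 5: tick 2 -> clock=12.
Op 6: insert a.com -> 10.0.0.7 (expiry=12+10=22). clock=12
Op 7: insert b.com -> 10.0.0.7 (expiry=12+13=25). clock=12
Op 8: tick 3 -> clock=15.
Op 9: insert b.com -> 10.0.0.3 (expiry=15+8=23). clock=15
Op 10: tick 6 -> clock=21. purged={e.com}
Op 11: tick 6 -> clock=27. purged={a.com,b.com}
Op 12: tick 10 -> clock=37.
Op 13: insert a.com -> 10.0.0.6 (expiry=37+2=39). clock=37
Op 14: insert e.com -> 10.0.0.6 (expiry=37+2=39). clock=37
Op 15: tick 9 -> clock=46. purged={a.com,e.com}
Op 16: tick 10 -> clock=56.
Final clock = 56
Final cache (unexpired): {} -> size=0

Answer: clock=56 cache_size=0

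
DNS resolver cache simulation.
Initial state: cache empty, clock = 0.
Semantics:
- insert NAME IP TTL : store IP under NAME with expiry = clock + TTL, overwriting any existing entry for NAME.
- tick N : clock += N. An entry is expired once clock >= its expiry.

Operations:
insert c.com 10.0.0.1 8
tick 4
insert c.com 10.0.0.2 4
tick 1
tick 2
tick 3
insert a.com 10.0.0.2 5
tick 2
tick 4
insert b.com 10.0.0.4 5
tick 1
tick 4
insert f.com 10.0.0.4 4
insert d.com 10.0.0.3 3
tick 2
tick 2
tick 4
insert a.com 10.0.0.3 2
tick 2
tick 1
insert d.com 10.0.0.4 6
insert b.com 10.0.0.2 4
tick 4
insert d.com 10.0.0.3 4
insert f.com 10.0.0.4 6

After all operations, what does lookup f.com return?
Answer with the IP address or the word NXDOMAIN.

Answer: 10.0.0.4

Derivation:
Op 1: insert c.com -> 10.0.0.1 (expiry=0+8=8). clock=0
Op 2: tick 4 -> clock=4.
Op 3: insert c.com -> 10.0.0.2 (expiry=4+4=8). clock=4
Op 4: tick 1 -> clock=5.
Op 5: tick 2 -> clock=7.
Op 6: tick 3 -> clock=10. purged={c.com}
Op 7: insert a.com -> 10.0.0.2 (expiry=10+5=15). clock=10
Op 8: tick 2 -> clock=12.
Op 9: tick 4 -> clock=16. purged={a.com}
Op 10: insert b.com -> 10.0.0.4 (expiry=16+5=21). clock=16
Op 11: tick 1 -> clock=17.
Op 12: tick 4 -> clock=21. purged={b.com}
Op 13: insert f.com -> 10.0.0.4 (expiry=21+4=25). clock=21
Op 14: insert d.com -> 10.0.0.3 (expiry=21+3=24). clock=21
Op 15: tick 2 -> clock=23.
Op 16: tick 2 -> clock=25. purged={d.com,f.com}
Op 17: tick 4 -> clock=29.
Op 18: insert a.com -> 10.0.0.3 (expiry=29+2=31). clock=29
Op 19: tick 2 -> clock=31. purged={a.com}
Op 20: tick 1 -> clock=32.
Op 21: insert d.com -> 10.0.0.4 (expiry=32+6=38). clock=32
Op 22: insert b.com -> 10.0.0.2 (expiry=32+4=36). clock=32
Op 23: tick 4 -> clock=36. purged={b.com}
Op 24: insert d.com -> 10.0.0.3 (expiry=36+4=40). clock=36
Op 25: insert f.com -> 10.0.0.4 (expiry=36+6=42). clock=36
lookup f.com: present, ip=10.0.0.4 expiry=42 > clock=36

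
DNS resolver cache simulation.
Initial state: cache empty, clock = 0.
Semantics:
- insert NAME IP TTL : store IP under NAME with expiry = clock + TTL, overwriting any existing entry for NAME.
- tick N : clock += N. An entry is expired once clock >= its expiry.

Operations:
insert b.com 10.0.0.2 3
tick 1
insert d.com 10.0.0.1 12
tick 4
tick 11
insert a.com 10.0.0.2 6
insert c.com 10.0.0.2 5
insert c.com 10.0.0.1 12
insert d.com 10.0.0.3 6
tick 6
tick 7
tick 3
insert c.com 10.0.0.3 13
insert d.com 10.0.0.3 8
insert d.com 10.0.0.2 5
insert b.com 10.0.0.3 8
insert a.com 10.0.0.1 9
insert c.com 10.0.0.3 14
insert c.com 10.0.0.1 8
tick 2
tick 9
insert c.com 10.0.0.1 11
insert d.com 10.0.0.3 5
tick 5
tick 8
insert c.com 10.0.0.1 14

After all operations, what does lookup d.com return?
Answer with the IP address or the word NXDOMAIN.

Op 1: insert b.com -> 10.0.0.2 (expiry=0+3=3). clock=0
Op 2: tick 1 -> clock=1.
Op 3: insert d.com -> 10.0.0.1 (expiry=1+12=13). clock=1
Op 4: tick 4 -> clock=5. purged={b.com}
Op 5: tick 11 -> clock=16. purged={d.com}
Op 6: insert a.com -> 10.0.0.2 (expiry=16+6=22). clock=16
Op 7: insert c.com -> 10.0.0.2 (expiry=16+5=21). clock=16
Op 8: insert c.com -> 10.0.0.1 (expiry=16+12=28). clock=16
Op 9: insert d.com -> 10.0.0.3 (expiry=16+6=22). clock=16
Op 10: tick 6 -> clock=22. purged={a.com,d.com}
Op 11: tick 7 -> clock=29. purged={c.com}
Op 12: tick 3 -> clock=32.
Op 13: insert c.com -> 10.0.0.3 (expiry=32+13=45). clock=32
Op 14: insert d.com -> 10.0.0.3 (expiry=32+8=40). clock=32
Op 15: insert d.com -> 10.0.0.2 (expiry=32+5=37). clock=32
Op 16: insert b.com -> 10.0.0.3 (expiry=32+8=40). clock=32
Op 17: insert a.com -> 10.0.0.1 (expiry=32+9=41). clock=32
Op 18: insert c.com -> 10.0.0.3 (expiry=32+14=46). clock=32
Op 19: insert c.com -> 10.0.0.1 (expiry=32+8=40). clock=32
Op 20: tick 2 -> clock=34.
Op 21: tick 9 -> clock=43. purged={a.com,b.com,c.com,d.com}
Op 22: insert c.com -> 10.0.0.1 (expiry=43+11=54). clock=43
Op 23: insert d.com -> 10.0.0.3 (expiry=43+5=48). clock=43
Op 24: tick 5 -> clock=48. purged={d.com}
Op 25: tick 8 -> clock=56. purged={c.com}
Op 26: insert c.com -> 10.0.0.1 (expiry=56+14=70). clock=56
lookup d.com: not in cache (expired or never inserted)

Answer: NXDOMAIN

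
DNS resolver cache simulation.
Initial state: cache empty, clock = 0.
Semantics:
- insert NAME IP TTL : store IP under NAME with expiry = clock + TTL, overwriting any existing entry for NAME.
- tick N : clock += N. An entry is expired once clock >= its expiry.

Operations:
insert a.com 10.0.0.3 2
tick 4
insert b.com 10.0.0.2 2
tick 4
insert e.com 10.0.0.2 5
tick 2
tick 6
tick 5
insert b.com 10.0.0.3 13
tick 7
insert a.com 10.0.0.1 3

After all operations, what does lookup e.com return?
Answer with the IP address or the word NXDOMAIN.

Answer: NXDOMAIN

Derivation:
Op 1: insert a.com -> 10.0.0.3 (expiry=0+2=2). clock=0
Op 2: tick 4 -> clock=4. purged={a.com}
Op 3: insert b.com -> 10.0.0.2 (expiry=4+2=6). clock=4
Op 4: tick 4 -> clock=8. purged={b.com}
Op 5: insert e.com -> 10.0.0.2 (expiry=8+5=13). clock=8
Op 6: tick 2 -> clock=10.
Op 7: tick 6 -> clock=16. purged={e.com}
Op 8: tick 5 -> clock=21.
Op 9: insert b.com -> 10.0.0.3 (expiry=21+13=34). clock=21
Op 10: tick 7 -> clock=28.
Op 11: insert a.com -> 10.0.0.1 (expiry=28+3=31). clock=28
lookup e.com: not in cache (expired or never inserted)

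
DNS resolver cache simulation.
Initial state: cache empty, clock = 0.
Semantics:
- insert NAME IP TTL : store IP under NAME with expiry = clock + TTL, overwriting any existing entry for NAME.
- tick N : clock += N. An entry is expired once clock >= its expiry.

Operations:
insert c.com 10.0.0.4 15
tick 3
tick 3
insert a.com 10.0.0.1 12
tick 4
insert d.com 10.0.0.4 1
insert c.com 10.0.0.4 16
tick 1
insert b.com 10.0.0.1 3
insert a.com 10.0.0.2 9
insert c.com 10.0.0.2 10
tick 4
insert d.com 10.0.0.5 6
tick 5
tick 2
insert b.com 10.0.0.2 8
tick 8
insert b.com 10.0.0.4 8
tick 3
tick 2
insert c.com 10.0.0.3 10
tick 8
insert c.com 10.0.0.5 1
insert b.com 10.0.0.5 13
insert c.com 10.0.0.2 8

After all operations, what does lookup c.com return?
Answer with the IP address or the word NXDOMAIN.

Op 1: insert c.com -> 10.0.0.4 (expiry=0+15=15). clock=0
Op 2: tick 3 -> clock=3.
Op 3: tick 3 -> clock=6.
Op 4: insert a.com -> 10.0.0.1 (expiry=6+12=18). clock=6
Op 5: tick 4 -> clock=10.
Op 6: insert d.com -> 10.0.0.4 (expiry=10+1=11). clock=10
Op 7: insert c.com -> 10.0.0.4 (expiry=10+16=26). clock=10
Op 8: tick 1 -> clock=11. purged={d.com}
Op 9: insert b.com -> 10.0.0.1 (expiry=11+3=14). clock=11
Op 10: insert a.com -> 10.0.0.2 (expiry=11+9=20). clock=11
Op 11: insert c.com -> 10.0.0.2 (expiry=11+10=21). clock=11
Op 12: tick 4 -> clock=15. purged={b.com}
Op 13: insert d.com -> 10.0.0.5 (expiry=15+6=21). clock=15
Op 14: tick 5 -> clock=20. purged={a.com}
Op 15: tick 2 -> clock=22. purged={c.com,d.com}
Op 16: insert b.com -> 10.0.0.2 (expiry=22+8=30). clock=22
Op 17: tick 8 -> clock=30. purged={b.com}
Op 18: insert b.com -> 10.0.0.4 (expiry=30+8=38). clock=30
Op 19: tick 3 -> clock=33.
Op 20: tick 2 -> clock=35.
Op 21: insert c.com -> 10.0.0.3 (expiry=35+10=45). clock=35
Op 22: tick 8 -> clock=43. purged={b.com}
Op 23: insert c.com -> 10.0.0.5 (expiry=43+1=44). clock=43
Op 24: insert b.com -> 10.0.0.5 (expiry=43+13=56). clock=43
Op 25: insert c.com -> 10.0.0.2 (expiry=43+8=51). clock=43
lookup c.com: present, ip=10.0.0.2 expiry=51 > clock=43

Answer: 10.0.0.2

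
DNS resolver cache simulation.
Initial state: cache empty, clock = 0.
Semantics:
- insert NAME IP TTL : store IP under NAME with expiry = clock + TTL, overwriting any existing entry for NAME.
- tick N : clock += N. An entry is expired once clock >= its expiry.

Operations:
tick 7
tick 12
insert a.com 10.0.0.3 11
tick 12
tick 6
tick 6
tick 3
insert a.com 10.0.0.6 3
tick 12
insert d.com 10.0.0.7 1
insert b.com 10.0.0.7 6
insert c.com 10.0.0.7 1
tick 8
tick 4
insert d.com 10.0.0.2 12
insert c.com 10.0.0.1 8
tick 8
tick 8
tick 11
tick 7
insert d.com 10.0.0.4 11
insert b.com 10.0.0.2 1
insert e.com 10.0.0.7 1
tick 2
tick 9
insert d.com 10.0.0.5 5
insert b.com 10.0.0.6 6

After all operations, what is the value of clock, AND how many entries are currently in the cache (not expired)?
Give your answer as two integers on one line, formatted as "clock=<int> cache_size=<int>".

Answer: clock=115 cache_size=2

Derivation:
Op 1: tick 7 -> clock=7.
Op 2: tick 12 -> clock=19.
Op 3: insert a.com -> 10.0.0.3 (expiry=19+11=30). clock=19
Op 4: tick 12 -> clock=31. purged={a.com}
Op 5: tick 6 -> clock=37.
Op 6: tick 6 -> clock=43.
Op 7: tick 3 -> clock=46.
Op 8: insert a.com -> 10.0.0.6 (expiry=46+3=49). clock=46
Op 9: tick 12 -> clock=58. purged={a.com}
Op 10: insert d.com -> 10.0.0.7 (expiry=58+1=59). clock=58
Op 11: insert b.com -> 10.0.0.7 (expiry=58+6=64). clock=58
Op 12: insert c.com -> 10.0.0.7 (expiry=58+1=59). clock=58
Op 13: tick 8 -> clock=66. purged={b.com,c.com,d.com}
Op 14: tick 4 -> clock=70.
Op 15: insert d.com -> 10.0.0.2 (expiry=70+12=82). clock=70
Op 16: insert c.com -> 10.0.0.1 (expiry=70+8=78). clock=70
Op 17: tick 8 -> clock=78. purged={c.com}
Op 18: tick 8 -> clock=86. purged={d.com}
Op 19: tick 11 -> clock=97.
Op 20: tick 7 -> clock=104.
Op 21: insert d.com -> 10.0.0.4 (expiry=104+11=115). clock=104
Op 22: insert b.com -> 10.0.0.2 (expiry=104+1=105). clock=104
Op 23: insert e.com -> 10.0.0.7 (expiry=104+1=105). clock=104
Op 24: tick 2 -> clock=106. purged={b.com,e.com}
Op 25: tick 9 -> clock=115. purged={d.com}
Op 26: insert d.com -> 10.0.0.5 (expiry=115+5=120). clock=115
Op 27: insert b.com -> 10.0.0.6 (expiry=115+6=121). clock=115
Final clock = 115
Final cache (unexpired): {b.com,d.com} -> size=2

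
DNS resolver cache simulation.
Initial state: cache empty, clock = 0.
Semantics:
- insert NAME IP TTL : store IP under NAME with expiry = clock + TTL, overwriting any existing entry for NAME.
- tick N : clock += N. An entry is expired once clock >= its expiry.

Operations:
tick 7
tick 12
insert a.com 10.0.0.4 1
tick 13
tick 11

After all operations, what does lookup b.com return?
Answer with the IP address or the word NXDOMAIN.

Op 1: tick 7 -> clock=7.
Op 2: tick 12 -> clock=19.
Op 3: insert a.com -> 10.0.0.4 (expiry=19+1=20). clock=19
Op 4: tick 13 -> clock=32. purged={a.com}
Op 5: tick 11 -> clock=43.
lookup b.com: not in cache (expired or never inserted)

Answer: NXDOMAIN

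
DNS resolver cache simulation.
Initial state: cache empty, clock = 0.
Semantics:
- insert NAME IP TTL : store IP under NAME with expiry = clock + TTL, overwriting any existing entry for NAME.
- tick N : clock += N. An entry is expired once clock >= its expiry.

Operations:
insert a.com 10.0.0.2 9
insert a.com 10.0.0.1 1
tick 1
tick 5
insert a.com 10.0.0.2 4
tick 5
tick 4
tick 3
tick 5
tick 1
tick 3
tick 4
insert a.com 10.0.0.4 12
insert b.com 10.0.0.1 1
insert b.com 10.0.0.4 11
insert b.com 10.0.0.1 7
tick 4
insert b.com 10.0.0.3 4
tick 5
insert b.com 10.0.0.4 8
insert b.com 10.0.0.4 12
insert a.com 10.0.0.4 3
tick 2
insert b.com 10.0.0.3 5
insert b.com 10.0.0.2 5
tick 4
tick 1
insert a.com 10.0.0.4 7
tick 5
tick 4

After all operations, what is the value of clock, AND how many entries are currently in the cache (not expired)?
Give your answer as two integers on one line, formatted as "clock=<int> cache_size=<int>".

Answer: clock=56 cache_size=0

Derivation:
Op 1: insert a.com -> 10.0.0.2 (expiry=0+9=9). clock=0
Op 2: insert a.com -> 10.0.0.1 (expiry=0+1=1). clock=0
Op 3: tick 1 -> clock=1. purged={a.com}
Op 4: tick 5 -> clock=6.
Op 5: insert a.com -> 10.0.0.2 (expiry=6+4=10). clock=6
Op 6: tick 5 -> clock=11. purged={a.com}
Op 7: tick 4 -> clock=15.
Op 8: tick 3 -> clock=18.
Op 9: tick 5 -> clock=23.
Op 10: tick 1 -> clock=24.
Op 11: tick 3 -> clock=27.
Op 12: tick 4 -> clock=31.
Op 13: insert a.com -> 10.0.0.4 (expiry=31+12=43). clock=31
Op 14: insert b.com -> 10.0.0.1 (expiry=31+1=32). clock=31
Op 15: insert b.com -> 10.0.0.4 (expiry=31+11=42). clock=31
Op 16: insert b.com -> 10.0.0.1 (expiry=31+7=38). clock=31
Op 17: tick 4 -> clock=35.
Op 18: insert b.com -> 10.0.0.3 (expiry=35+4=39). clock=35
Op 19: tick 5 -> clock=40. purged={b.com}
Op 20: insert b.com -> 10.0.0.4 (expiry=40+8=48). clock=40
Op 21: insert b.com -> 10.0.0.4 (expiry=40+12=52). clock=40
Op 22: insert a.com -> 10.0.0.4 (expiry=40+3=43). clock=40
Op 23: tick 2 -> clock=42.
Op 24: insert b.com -> 10.0.0.3 (expiry=42+5=47). clock=42
Op 25: insert b.com -> 10.0.0.2 (expiry=42+5=47). clock=42
Op 26: tick 4 -> clock=46. purged={a.com}
Op 27: tick 1 -> clock=47. purged={b.com}
Op 28: insert a.com -> 10.0.0.4 (expiry=47+7=54). clock=47
Op 29: tick 5 -> clock=52.
Op 30: tick 4 -> clock=56. purged={a.com}
Final clock = 56
Final cache (unexpired): {} -> size=0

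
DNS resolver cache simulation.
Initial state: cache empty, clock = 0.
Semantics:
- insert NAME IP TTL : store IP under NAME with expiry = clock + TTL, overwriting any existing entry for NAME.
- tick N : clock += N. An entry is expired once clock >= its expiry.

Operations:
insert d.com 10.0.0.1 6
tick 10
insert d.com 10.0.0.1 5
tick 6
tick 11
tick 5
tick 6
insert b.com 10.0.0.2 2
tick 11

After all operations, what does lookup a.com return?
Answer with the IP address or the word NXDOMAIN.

Answer: NXDOMAIN

Derivation:
Op 1: insert d.com -> 10.0.0.1 (expiry=0+6=6). clock=0
Op 2: tick 10 -> clock=10. purged={d.com}
Op 3: insert d.com -> 10.0.0.1 (expiry=10+5=15). clock=10
Op 4: tick 6 -> clock=16. purged={d.com}
Op 5: tick 11 -> clock=27.
Op 6: tick 5 -> clock=32.
Op 7: tick 6 -> clock=38.
Op 8: insert b.com -> 10.0.0.2 (expiry=38+2=40). clock=38
Op 9: tick 11 -> clock=49. purged={b.com}
lookup a.com: not in cache (expired or never inserted)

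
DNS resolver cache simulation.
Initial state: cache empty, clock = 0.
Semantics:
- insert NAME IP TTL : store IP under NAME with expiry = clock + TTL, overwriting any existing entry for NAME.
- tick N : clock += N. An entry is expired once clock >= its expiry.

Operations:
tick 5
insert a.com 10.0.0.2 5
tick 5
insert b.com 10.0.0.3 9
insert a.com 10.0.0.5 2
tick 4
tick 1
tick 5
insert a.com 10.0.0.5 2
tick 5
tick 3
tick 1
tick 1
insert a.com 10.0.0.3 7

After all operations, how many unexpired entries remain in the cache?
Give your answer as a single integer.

Op 1: tick 5 -> clock=5.
Op 2: insert a.com -> 10.0.0.2 (expiry=5+5=10). clock=5
Op 3: tick 5 -> clock=10. purged={a.com}
Op 4: insert b.com -> 10.0.0.3 (expiry=10+9=19). clock=10
Op 5: insert a.com -> 10.0.0.5 (expiry=10+2=12). clock=10
Op 6: tick 4 -> clock=14. purged={a.com}
Op 7: tick 1 -> clock=15.
Op 8: tick 5 -> clock=20. purged={b.com}
Op 9: insert a.com -> 10.0.0.5 (expiry=20+2=22). clock=20
Op 10: tick 5 -> clock=25. purged={a.com}
Op 11: tick 3 -> clock=28.
Op 12: tick 1 -> clock=29.
Op 13: tick 1 -> clock=30.
Op 14: insert a.com -> 10.0.0.3 (expiry=30+7=37). clock=30
Final cache (unexpired): {a.com} -> size=1

Answer: 1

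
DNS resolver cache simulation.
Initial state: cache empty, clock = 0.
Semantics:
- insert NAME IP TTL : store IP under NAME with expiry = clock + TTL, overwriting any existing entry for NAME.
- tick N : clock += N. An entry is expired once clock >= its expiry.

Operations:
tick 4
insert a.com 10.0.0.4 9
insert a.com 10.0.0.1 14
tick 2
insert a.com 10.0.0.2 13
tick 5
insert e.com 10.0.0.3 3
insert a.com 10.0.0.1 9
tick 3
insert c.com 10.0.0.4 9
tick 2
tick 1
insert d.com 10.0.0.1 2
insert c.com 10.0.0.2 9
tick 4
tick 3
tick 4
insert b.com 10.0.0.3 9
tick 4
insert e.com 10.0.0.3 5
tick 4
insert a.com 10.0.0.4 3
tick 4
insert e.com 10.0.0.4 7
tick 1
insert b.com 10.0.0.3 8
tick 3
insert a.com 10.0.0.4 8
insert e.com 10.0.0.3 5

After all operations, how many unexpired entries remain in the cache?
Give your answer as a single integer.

Op 1: tick 4 -> clock=4.
Op 2: insert a.com -> 10.0.0.4 (expiry=4+9=13). clock=4
Op 3: insert a.com -> 10.0.0.1 (expiry=4+14=18). clock=4
Op 4: tick 2 -> clock=6.
Op 5: insert a.com -> 10.0.0.2 (expiry=6+13=19). clock=6
Op 6: tick 5 -> clock=11.
Op 7: insert e.com -> 10.0.0.3 (expiry=11+3=14). clock=11
Op 8: insert a.com -> 10.0.0.1 (expiry=11+9=20). clock=11
Op 9: tick 3 -> clock=14. purged={e.com}
Op 10: insert c.com -> 10.0.0.4 (expiry=14+9=23). clock=14
Op 11: tick 2 -> clock=16.
Op 12: tick 1 -> clock=17.
Op 13: insert d.com -> 10.0.0.1 (expiry=17+2=19). clock=17
Op 14: insert c.com -> 10.0.0.2 (expiry=17+9=26). clock=17
Op 15: tick 4 -> clock=21. purged={a.com,d.com}
Op 16: tick 3 -> clock=24.
Op 17: tick 4 -> clock=28. purged={c.com}
Op 18: insert b.com -> 10.0.0.3 (expiry=28+9=37). clock=28
Op 19: tick 4 -> clock=32.
Op 20: insert e.com -> 10.0.0.3 (expiry=32+5=37). clock=32
Op 21: tick 4 -> clock=36.
Op 22: insert a.com -> 10.0.0.4 (expiry=36+3=39). clock=36
Op 23: tick 4 -> clock=40. purged={a.com,b.com,e.com}
Op 24: insert e.com -> 10.0.0.4 (expiry=40+7=47). clock=40
Op 25: tick 1 -> clock=41.
Op 26: insert b.com -> 10.0.0.3 (expiry=41+8=49). clock=41
Op 27: tick 3 -> clock=44.
Op 28: insert a.com -> 10.0.0.4 (expiry=44+8=52). clock=44
Op 29: insert e.com -> 10.0.0.3 (expiry=44+5=49). clock=44
Final cache (unexpired): {a.com,b.com,e.com} -> size=3

Answer: 3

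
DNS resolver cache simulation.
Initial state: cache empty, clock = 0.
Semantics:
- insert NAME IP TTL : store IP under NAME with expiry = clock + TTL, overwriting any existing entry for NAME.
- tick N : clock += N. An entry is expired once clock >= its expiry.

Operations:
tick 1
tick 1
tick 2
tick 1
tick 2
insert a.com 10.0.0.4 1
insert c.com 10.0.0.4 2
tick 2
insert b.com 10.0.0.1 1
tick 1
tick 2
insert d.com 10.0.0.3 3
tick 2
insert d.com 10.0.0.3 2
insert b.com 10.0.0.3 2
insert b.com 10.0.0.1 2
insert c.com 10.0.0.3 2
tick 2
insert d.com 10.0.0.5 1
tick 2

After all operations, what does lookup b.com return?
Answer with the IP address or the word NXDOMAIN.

Answer: NXDOMAIN

Derivation:
Op 1: tick 1 -> clock=1.
Op 2: tick 1 -> clock=2.
Op 3: tick 2 -> clock=4.
Op 4: tick 1 -> clock=5.
Op 5: tick 2 -> clock=7.
Op 6: insert a.com -> 10.0.0.4 (expiry=7+1=8). clock=7
Op 7: insert c.com -> 10.0.0.4 (expiry=7+2=9). clock=7
Op 8: tick 2 -> clock=9. purged={a.com,c.com}
Op 9: insert b.com -> 10.0.0.1 (expiry=9+1=10). clock=9
Op 10: tick 1 -> clock=10. purged={b.com}
Op 11: tick 2 -> clock=12.
Op 12: insert d.com -> 10.0.0.3 (expiry=12+3=15). clock=12
Op 13: tick 2 -> clock=14.
Op 14: insert d.com -> 10.0.0.3 (expiry=14+2=16). clock=14
Op 15: insert b.com -> 10.0.0.3 (expiry=14+2=16). clock=14
Op 16: insert b.com -> 10.0.0.1 (expiry=14+2=16). clock=14
Op 17: insert c.com -> 10.0.0.3 (expiry=14+2=16). clock=14
Op 18: tick 2 -> clock=16. purged={b.com,c.com,d.com}
Op 19: insert d.com -> 10.0.0.5 (expiry=16+1=17). clock=16
Op 20: tick 2 -> clock=18. purged={d.com}
lookup b.com: not in cache (expired or never inserted)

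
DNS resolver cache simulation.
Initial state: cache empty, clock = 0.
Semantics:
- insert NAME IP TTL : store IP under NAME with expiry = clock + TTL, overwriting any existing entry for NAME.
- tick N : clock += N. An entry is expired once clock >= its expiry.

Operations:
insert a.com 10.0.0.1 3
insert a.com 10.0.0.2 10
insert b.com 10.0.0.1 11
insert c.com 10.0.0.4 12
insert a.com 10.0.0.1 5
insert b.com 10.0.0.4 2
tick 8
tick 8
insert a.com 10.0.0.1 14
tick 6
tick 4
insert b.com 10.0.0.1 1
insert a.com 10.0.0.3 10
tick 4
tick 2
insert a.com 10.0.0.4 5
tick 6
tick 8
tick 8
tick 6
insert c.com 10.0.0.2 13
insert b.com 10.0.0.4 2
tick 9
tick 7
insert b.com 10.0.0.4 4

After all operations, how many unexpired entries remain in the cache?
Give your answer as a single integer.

Op 1: insert a.com -> 10.0.0.1 (expiry=0+3=3). clock=0
Op 2: insert a.com -> 10.0.0.2 (expiry=0+10=10). clock=0
Op 3: insert b.com -> 10.0.0.1 (expiry=0+11=11). clock=0
Op 4: insert c.com -> 10.0.0.4 (expiry=0+12=12). clock=0
Op 5: insert a.com -> 10.0.0.1 (expiry=0+5=5). clock=0
Op 6: insert b.com -> 10.0.0.4 (expiry=0+2=2). clock=0
Op 7: tick 8 -> clock=8. purged={a.com,b.com}
Op 8: tick 8 -> clock=16. purged={c.com}
Op 9: insert a.com -> 10.0.0.1 (expiry=16+14=30). clock=16
Op 10: tick 6 -> clock=22.
Op 11: tick 4 -> clock=26.
Op 12: insert b.com -> 10.0.0.1 (expiry=26+1=27). clock=26
Op 13: insert a.com -> 10.0.0.3 (expiry=26+10=36). clock=26
Op 14: tick 4 -> clock=30. purged={b.com}
Op 15: tick 2 -> clock=32.
Op 16: insert a.com -> 10.0.0.4 (expiry=32+5=37). clock=32
Op 17: tick 6 -> clock=38. purged={a.com}
Op 18: tick 8 -> clock=46.
Op 19: tick 8 -> clock=54.
Op 20: tick 6 -> clock=60.
Op 21: insert c.com -> 10.0.0.2 (expiry=60+13=73). clock=60
Op 22: insert b.com -> 10.0.0.4 (expiry=60+2=62). clock=60
Op 23: tick 9 -> clock=69. purged={b.com}
Op 24: tick 7 -> clock=76. purged={c.com}
Op 25: insert b.com -> 10.0.0.4 (expiry=76+4=80). clock=76
Final cache (unexpired): {b.com} -> size=1

Answer: 1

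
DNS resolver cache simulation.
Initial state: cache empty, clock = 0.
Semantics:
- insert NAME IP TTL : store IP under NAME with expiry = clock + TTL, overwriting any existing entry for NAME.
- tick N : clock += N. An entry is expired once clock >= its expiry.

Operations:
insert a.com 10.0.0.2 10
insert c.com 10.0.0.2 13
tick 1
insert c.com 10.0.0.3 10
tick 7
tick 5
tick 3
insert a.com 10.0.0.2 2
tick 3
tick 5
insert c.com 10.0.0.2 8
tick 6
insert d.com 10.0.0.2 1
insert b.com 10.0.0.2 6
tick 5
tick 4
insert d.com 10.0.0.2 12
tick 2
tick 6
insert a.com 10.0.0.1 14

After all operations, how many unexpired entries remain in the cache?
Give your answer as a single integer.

Op 1: insert a.com -> 10.0.0.2 (expiry=0+10=10). clock=0
Op 2: insert c.com -> 10.0.0.2 (expiry=0+13=13). clock=0
Op 3: tick 1 -> clock=1.
Op 4: insert c.com -> 10.0.0.3 (expiry=1+10=11). clock=1
Op 5: tick 7 -> clock=8.
Op 6: tick 5 -> clock=13. purged={a.com,c.com}
Op 7: tick 3 -> clock=16.
Op 8: insert a.com -> 10.0.0.2 (expiry=16+2=18). clock=16
Op 9: tick 3 -> clock=19. purged={a.com}
Op 10: tick 5 -> clock=24.
Op 11: insert c.com -> 10.0.0.2 (expiry=24+8=32). clock=24
Op 12: tick 6 -> clock=30.
Op 13: insert d.com -> 10.0.0.2 (expiry=30+1=31). clock=30
Op 14: insert b.com -> 10.0.0.2 (expiry=30+6=36). clock=30
Op 15: tick 5 -> clock=35. purged={c.com,d.com}
Op 16: tick 4 -> clock=39. purged={b.com}
Op 17: insert d.com -> 10.0.0.2 (expiry=39+12=51). clock=39
Op 18: tick 2 -> clock=41.
Op 19: tick 6 -> clock=47.
Op 20: insert a.com -> 10.0.0.1 (expiry=47+14=61). clock=47
Final cache (unexpired): {a.com,d.com} -> size=2

Answer: 2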